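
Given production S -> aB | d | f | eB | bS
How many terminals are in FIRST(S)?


Production: S -> aB | d | f | eB | bS
Examining each alternative for leading terminals:
  S -> aB : first terminal = 'a'
  S -> d : first terminal = 'd'
  S -> f : first terminal = 'f'
  S -> eB : first terminal = 'e'
  S -> bS : first terminal = 'b'
FIRST(S) = {a, b, d, e, f}
Count: 5

5


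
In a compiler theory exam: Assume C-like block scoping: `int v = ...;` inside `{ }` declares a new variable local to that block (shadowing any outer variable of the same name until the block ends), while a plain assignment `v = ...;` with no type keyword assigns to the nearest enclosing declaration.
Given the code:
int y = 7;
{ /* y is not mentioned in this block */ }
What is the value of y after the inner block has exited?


Analyzing scoping rules:
Outer scope: declares y = 7
Inner block: y is neither redeclared nor assigned -> unchanged
After the block -> 7
Result: 7

7


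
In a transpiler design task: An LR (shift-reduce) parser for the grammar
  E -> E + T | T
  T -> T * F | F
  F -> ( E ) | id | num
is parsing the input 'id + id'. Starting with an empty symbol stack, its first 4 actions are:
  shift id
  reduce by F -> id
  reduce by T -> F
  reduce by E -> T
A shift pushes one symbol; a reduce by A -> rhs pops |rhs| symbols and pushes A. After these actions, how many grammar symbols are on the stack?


Tracking the symbol stack through each action:
  Action 1: shift 'id' : push -> stack = [id] (size 1)
  Action 2: reduce by F -> id : pop 1, push F -> stack = [F] (size 1)
  Action 3: reduce by T -> F : pop 1, push T -> stack = [T] (size 1)
  Action 4: reduce by E -> T : pop 1, push E -> stack = [E] (size 1)
Final stack size: 1

1


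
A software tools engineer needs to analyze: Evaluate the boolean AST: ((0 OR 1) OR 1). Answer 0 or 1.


Step 1: Evaluate inner node
  0 OR 1 = 1
Step 2: Evaluate root node
  1 OR 1 = 1

1


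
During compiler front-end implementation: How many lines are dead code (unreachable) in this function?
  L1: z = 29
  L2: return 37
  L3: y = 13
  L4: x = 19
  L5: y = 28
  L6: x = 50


Analyzing control flow:
  L1: reachable (before return)
  L2: reachable (return statement)
  L3: DEAD (after return at L2)
  L4: DEAD (after return at L2)
  L5: DEAD (after return at L2)
  L6: DEAD (after return at L2)
Return at L2, total lines = 6
Dead lines: L3 through L6
Count: 4

4


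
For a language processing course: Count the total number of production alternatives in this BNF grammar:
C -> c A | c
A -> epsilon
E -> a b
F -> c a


Counting alternatives per rule:
  C: 2 alternative(s)
  A: 1 alternative(s)
  E: 1 alternative(s)
  F: 1 alternative(s)
Sum: 2 + 1 + 1 + 1 = 5

5


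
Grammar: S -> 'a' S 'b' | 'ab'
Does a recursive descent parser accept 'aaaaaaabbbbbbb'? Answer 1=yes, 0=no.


Grammar accepts strings of the form a^n b^n (n >= 1)
Word: 'aaaaaaabbbbbbb'
Counting: 7 a's and 7 b's
Check: 7 == 7? Yes
Derivation (S -> aSb applied 6 time(s), then S -> ab): S => aSb => aaSbb => aaaSbbb => aaaaSbbbb => aaaaaSbbbbb => aaaaaaSbbbbbb => aaaaaaabbbbbbb
Accepted

1


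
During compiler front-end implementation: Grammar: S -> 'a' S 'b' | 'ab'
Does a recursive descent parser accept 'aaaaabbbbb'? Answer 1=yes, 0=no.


Grammar accepts strings of the form a^n b^n (n >= 1)
Word: 'aaaaabbbbb'
Counting: 5 a's and 5 b's
Check: 5 == 5? Yes
Derivation (S -> aSb applied 4 time(s), then S -> ab): S => aSb => aaSbb => aaaSbbb => aaaaSbbbb => aaaaabbbbb
Accepted

1


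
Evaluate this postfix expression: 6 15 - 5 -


Processing tokens left to right:
Push 6, Push 15
Pop 6 and 15, compute 6 - 15 = -9, push -9
Push 5
Pop -9 and 5, compute -9 - 5 = -14, push -14
Stack result: -14

-14


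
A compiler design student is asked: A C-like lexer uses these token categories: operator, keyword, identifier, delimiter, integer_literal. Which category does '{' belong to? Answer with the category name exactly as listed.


Token: '{'
Checking categories:
  identifier: no
  integer_literal: no
  operator: no
  keyword: no
  delimiter: YES
Category: delimiter

delimiter


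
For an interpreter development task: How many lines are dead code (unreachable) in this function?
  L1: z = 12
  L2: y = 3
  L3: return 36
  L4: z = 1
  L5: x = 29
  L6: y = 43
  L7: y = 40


Analyzing control flow:
  L1: reachable (before return)
  L2: reachable (before return)
  L3: reachable (return statement)
  L4: DEAD (after return at L3)
  L5: DEAD (after return at L3)
  L6: DEAD (after return at L3)
  L7: DEAD (after return at L3)
Return at L3, total lines = 7
Dead lines: L4 through L7
Count: 4

4


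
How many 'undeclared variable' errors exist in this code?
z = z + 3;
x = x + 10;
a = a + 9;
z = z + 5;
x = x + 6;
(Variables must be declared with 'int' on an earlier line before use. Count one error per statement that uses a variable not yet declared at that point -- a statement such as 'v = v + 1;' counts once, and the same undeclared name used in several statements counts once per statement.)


Scanning code line by line:
  Line 1: use 'z' -> ERROR (undeclared)
  Line 2: use 'x' -> ERROR (undeclared)
  Line 3: use 'a' -> ERROR (undeclared)
  Line 4: use 'z' -> ERROR (undeclared)
  Line 5: use 'x' -> ERROR (undeclared)
Total undeclared variable errors: 5

5


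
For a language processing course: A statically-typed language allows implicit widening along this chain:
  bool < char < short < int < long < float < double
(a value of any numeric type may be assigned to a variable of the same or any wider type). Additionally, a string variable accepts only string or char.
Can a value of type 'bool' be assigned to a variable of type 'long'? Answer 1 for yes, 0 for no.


Target variable type: long
Source value type: bool
Numeric ranks: bool=0, long=4
Widening allowed iff rank(source) <= rank(target): 0 <= 4? Yes
Result: 1

1


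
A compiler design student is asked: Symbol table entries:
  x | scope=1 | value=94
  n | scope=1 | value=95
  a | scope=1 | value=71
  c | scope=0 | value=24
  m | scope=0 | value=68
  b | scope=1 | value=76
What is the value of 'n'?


Searching symbol table for 'n':
  x | scope=1 | value=94
  n | scope=1 | value=95 <- MATCH
  a | scope=1 | value=71
  c | scope=0 | value=24
  m | scope=0 | value=68
  b | scope=1 | value=76
Found 'n' at scope 1 with value 95

95


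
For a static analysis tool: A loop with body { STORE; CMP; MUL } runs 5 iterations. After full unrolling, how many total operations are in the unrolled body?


Loop body operations: STORE, CMP, MUL (3 ops per iteration)
Unrolling 5 iterations:
  Iteration 1: STORE, CMP, MUL (3 ops)
  Iteration 2: STORE, CMP, MUL (3 ops)
  Iteration 3: STORE, CMP, MUL (3 ops)
  Iteration 4: STORE, CMP, MUL (3 ops)
  Iteration 5: STORE, CMP, MUL (3 ops)
Total: 5 iterations * 3 ops/iter = 15 operations

15


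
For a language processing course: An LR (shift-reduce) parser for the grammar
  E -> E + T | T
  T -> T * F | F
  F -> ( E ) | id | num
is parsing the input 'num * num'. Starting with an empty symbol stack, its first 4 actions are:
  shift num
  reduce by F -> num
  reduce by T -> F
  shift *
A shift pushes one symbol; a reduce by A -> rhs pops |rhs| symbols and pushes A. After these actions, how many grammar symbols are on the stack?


Tracking the symbol stack through each action:
  Action 1: shift 'num' : push -> stack = [num] (size 1)
  Action 2: reduce by F -> num : pop 1, push F -> stack = [F] (size 1)
  Action 3: reduce by T -> F : pop 1, push T -> stack = [T] (size 1)
  Action 4: shift '*' : push -> stack = [T, *] (size 2)
Final stack size: 2

2


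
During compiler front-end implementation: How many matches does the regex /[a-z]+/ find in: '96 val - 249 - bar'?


Pattern: /[a-z]+/ (identifiers)
Input: '96 val - 249 - bar'
Scanning for matches:
  Match 1: 'val'
  Match 2: 'bar'
Total matches: 2

2


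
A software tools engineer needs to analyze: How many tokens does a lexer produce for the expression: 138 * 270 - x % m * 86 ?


Scanning '138 * 270 - x % m * 86'
Token 1: '138' -> integer_literal
Token 2: '*' -> operator
Token 3: '270' -> integer_literal
Token 4: '-' -> operator
Token 5: 'x' -> identifier
Token 6: '%' -> operator
Token 7: 'm' -> identifier
Token 8: '*' -> operator
Token 9: '86' -> integer_literal
Total tokens: 9

9


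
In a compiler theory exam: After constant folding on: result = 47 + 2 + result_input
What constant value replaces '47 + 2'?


Identifying constant sub-expression:
  Original: result = 47 + 2 + result_input
  47 and 2 are both compile-time constants
  Evaluating: 47 + 2 = 49
  After folding: result = 49 + result_input

49


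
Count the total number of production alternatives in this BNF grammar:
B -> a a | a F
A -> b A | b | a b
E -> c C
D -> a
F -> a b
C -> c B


Counting alternatives per rule:
  B: 2 alternative(s)
  A: 3 alternative(s)
  E: 1 alternative(s)
  D: 1 alternative(s)
  F: 1 alternative(s)
  C: 1 alternative(s)
Sum: 2 + 3 + 1 + 1 + 1 + 1 = 9

9


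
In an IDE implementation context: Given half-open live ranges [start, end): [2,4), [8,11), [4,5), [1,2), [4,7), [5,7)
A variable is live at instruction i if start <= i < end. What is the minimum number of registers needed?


Live ranges:
  Var0: [2, 4)
  Var1: [8, 11)
  Var2: [4, 5)
  Var3: [1, 2)
  Var4: [4, 7)
  Var5: [5, 7)
Sweep-line events (position, delta, active):
  pos=1 start -> active=1
  pos=2 end -> active=0
  pos=2 start -> active=1
  pos=4 end -> active=0
  pos=4 start -> active=1
  pos=4 start -> active=2
  pos=5 end -> active=1
  pos=5 start -> active=2
  pos=7 end -> active=1
  pos=7 end -> active=0
  pos=8 start -> active=1
  pos=11 end -> active=0
Maximum simultaneous active: 2
Minimum registers needed: 2

2


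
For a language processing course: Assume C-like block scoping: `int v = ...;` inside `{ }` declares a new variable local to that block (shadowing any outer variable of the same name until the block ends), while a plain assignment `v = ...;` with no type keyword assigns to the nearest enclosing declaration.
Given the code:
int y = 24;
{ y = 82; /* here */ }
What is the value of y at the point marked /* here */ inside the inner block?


Analyzing scoping rules:
Outer scope: declares y = 24
Inner block: 'y = 82;' has no type keyword, so it is an assignment to the outer y (no shadowing)
Inside the block, after the assignment -> 82
Result: 82

82


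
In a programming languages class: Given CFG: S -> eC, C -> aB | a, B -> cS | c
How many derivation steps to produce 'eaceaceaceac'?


Grammar: S -> eC, C -> aB | a, B -> cS | c
Deriving 'eaceaceaceac':
Step 1: S -> eC => eC
Step 2: C -> aB => eaB
Step 3: B -> cS => eacS
Step 4: S -> eC => eaceC
Step 5: C -> aB => eaceaB
Step 6: B -> cS => eaceacS
Step 7: S -> eC => eaceaceC
Step 8: C -> aB => eaceaceaB
Step 9: B -> cS => eaceaceacS
Step 10: S -> eC => eaceaceaceC
Step 11: C -> aB => eaceaceaceaB
Step 12: B -> c => eaceaceaceac
Total derivation steps: 12

12


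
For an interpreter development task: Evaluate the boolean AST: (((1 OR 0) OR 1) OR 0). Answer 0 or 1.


Step 1: Evaluate inner node
  1 OR 0 = 1
Step 2: Evaluate next node
  1 OR 1 = 1
Step 3: Evaluate root node
  1 OR 0 = 1

1


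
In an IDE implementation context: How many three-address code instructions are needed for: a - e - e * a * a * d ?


Expression: a - e - e * a * a * d
Generating three-address code (respecting * over +/- precedence):
  Instruction 1: t1 = e * a
  Instruction 2: t2 = t1 * a
  Instruction 3: t3 = t2 * d
  Instruction 4: t4 = a - e
  Instruction 5: t5 = t4 - t3
Total instructions: 5

5


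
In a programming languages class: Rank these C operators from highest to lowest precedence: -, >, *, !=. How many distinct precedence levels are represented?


Looking up precedence for each operator:
  - -> precedence 5
  > -> precedence 4
  * -> precedence 6
  != -> precedence 3
Sorted highest to lowest: *, -, >, !=
Distinct precedence values: [6, 5, 4, 3]
Number of distinct levels: 4

4


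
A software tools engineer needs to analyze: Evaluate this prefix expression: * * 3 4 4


Parsing prefix expression: * * 3 4 4
Step 1: Innermost operation '* 3 4'
  3 * 4 = 12
Step 2: Outer operation '* [12] 4'
  12 * 4 = 48

48


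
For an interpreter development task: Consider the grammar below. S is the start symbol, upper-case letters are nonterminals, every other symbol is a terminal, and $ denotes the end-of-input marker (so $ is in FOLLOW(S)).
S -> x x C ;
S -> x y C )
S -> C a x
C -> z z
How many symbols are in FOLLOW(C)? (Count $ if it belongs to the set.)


S is the start symbol and does not occur in any rule body, so FOLLOW(S) = {$}.
Examining every occurrence of C in a rule body:
  S -> x x C ; : C is followed by terminal ';' -> add ';'
  S -> x y C ) : C is followed by terminal ')' -> add ')'
  S -> C a x : C is followed by terminal 'a' -> add 'a'
  C -> z z : C does not occur in the body -> contributes nothing
FOLLOW(C) = {), ;, a}
Count: 3

3


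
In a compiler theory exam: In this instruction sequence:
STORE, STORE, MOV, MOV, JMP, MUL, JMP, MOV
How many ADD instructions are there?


Scanning instruction sequence for ADD:
  Position 1: STORE
  Position 2: STORE
  Position 3: MOV
  Position 4: MOV
  Position 5: JMP
  Position 6: MUL
  Position 7: JMP
  Position 8: MOV
Matches at positions: []
Total ADD count: 0

0


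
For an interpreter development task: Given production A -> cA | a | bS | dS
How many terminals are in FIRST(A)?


Production: A -> cA | a | bS | dS
Examining each alternative for leading terminals:
  A -> cA : first terminal = 'c'
  A -> a : first terminal = 'a'
  A -> bS : first terminal = 'b'
  A -> dS : first terminal = 'd'
FIRST(A) = {a, b, c, d}
Count: 4

4


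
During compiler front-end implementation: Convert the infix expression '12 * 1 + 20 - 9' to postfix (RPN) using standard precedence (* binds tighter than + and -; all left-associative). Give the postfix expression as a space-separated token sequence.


Applying the shunting-yard algorithm:
  Operand 12 -> output
  Push '*' onto operator stack -> op-stack: [*]
  Operand 1 -> output
  See '+' (prec 1); top '*' (prec 2) >= it -> pop '*' to output
  Push '+' onto operator stack -> op-stack: [+]
  Operand 20 -> output
  See '-' (prec 1); top '+' (prec 1) >= it -> pop '+' to output
  Push '-' onto operator stack -> op-stack: [-]
  Operand 9 -> output
  End of input: pop '-' to output
Postfix result: 12 1 * 20 + 9 -

12 1 * 20 + 9 -


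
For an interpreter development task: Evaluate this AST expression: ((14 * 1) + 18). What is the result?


Expression: ((14 * 1) + 18)
Evaluating step by step:
  14 * 1 = 14
  14 + 18 = 32
Result: 32

32


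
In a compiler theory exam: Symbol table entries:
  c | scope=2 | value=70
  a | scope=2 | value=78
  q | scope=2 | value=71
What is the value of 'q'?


Searching symbol table for 'q':
  c | scope=2 | value=70
  a | scope=2 | value=78
  q | scope=2 | value=71 <- MATCH
Found 'q' at scope 2 with value 71

71


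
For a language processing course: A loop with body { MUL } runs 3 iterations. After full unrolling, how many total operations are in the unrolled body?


Loop body operations: MUL (1 op per iteration)
Unrolling 3 iterations:
  Iteration 1: MUL (1 ops)
  Iteration 2: MUL (1 ops)
  Iteration 3: MUL (1 ops)
Total: 3 iterations * 1 ops/iter = 3 operations

3


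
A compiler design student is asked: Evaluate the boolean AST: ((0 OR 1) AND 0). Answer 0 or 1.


Step 1: Evaluate inner node
  0 OR 1 = 1
Step 2: Evaluate root node
  1 AND 0 = 0

0


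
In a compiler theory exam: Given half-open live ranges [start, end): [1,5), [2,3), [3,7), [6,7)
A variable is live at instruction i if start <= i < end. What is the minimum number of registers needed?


Live ranges:
  Var0: [1, 5)
  Var1: [2, 3)
  Var2: [3, 7)
  Var3: [6, 7)
Sweep-line events (position, delta, active):
  pos=1 start -> active=1
  pos=2 start -> active=2
  pos=3 end -> active=1
  pos=3 start -> active=2
  pos=5 end -> active=1
  pos=6 start -> active=2
  pos=7 end -> active=1
  pos=7 end -> active=0
Maximum simultaneous active: 2
Minimum registers needed: 2

2


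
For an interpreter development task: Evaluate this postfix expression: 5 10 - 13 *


Processing tokens left to right:
Push 5, Push 10
Pop 5 and 10, compute 5 - 10 = -5, push -5
Push 13
Pop -5 and 13, compute -5 * 13 = -65, push -65
Stack result: -65

-65


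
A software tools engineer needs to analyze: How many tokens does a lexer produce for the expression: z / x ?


Scanning 'z / x'
Token 1: 'z' -> identifier
Token 2: '/' -> operator
Token 3: 'x' -> identifier
Total tokens: 3

3


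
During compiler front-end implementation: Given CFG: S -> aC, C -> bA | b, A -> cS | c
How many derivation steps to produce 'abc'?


Grammar: S -> aC, C -> bA | b, A -> cS | c
Deriving 'abc':
Step 1: S -> aC => aC
Step 2: C -> bA => abA
Step 3: A -> c => abc
Total derivation steps: 3

3


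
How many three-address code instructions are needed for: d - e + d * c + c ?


Expression: d - e + d * c + c
Generating three-address code (respecting * over +/- precedence):
  Instruction 1: t1 = d * c
  Instruction 2: t2 = d - e
  Instruction 3: t3 = t2 + t1
  Instruction 4: t4 = t3 + c
Total instructions: 4

4


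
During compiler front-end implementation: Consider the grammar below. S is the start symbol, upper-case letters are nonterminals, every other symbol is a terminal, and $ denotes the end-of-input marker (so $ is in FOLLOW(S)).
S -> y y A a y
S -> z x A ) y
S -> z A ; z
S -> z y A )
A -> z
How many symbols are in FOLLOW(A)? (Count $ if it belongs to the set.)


S is the start symbol and does not occur in any rule body, so FOLLOW(S) = {$}.
Examining every occurrence of A in a rule body:
  S -> y y A a y : A is followed by terminal 'a' -> add 'a'
  S -> z x A ) y : A is followed by terminal ')' -> add ')'
  S -> z A ; z : A is followed by terminal ';' -> add ';'
  S -> z y A ) : A is followed by terminal ')' -> add ')' (already in the set)
  A -> z : A does not occur in the body -> contributes nothing
FOLLOW(A) = {), ;, a}
Count: 3

3


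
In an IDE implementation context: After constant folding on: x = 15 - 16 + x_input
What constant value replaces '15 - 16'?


Identifying constant sub-expression:
  Original: x = 15 - 16 + x_input
  15 and 16 are both compile-time constants
  Evaluating: 15 - 16 = -1
  After folding: x = -1 + x_input

-1


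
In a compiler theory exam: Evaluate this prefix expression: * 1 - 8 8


Parsing prefix expression: * 1 - 8 8
Step 1: Innermost operation '- 8 8'
  8 - 8 = 0
Step 2: Outer operation '* 1 [0]'
  1 * 0 = 0

0


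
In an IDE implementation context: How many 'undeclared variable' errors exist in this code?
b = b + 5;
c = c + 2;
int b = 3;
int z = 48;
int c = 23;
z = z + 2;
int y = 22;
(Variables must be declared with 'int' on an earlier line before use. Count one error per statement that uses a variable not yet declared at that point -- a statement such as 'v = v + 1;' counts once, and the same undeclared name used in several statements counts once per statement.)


Scanning code line by line:
  Line 1: use 'b' -> ERROR (undeclared)
  Line 2: use 'c' -> ERROR (undeclared)
  Line 3: declare 'b' -> declared = ['b']
  Line 4: declare 'z' -> declared = ['b', 'z']
  Line 5: declare 'c' -> declared = ['b', 'c', 'z']
  Line 6: use 'z' -> OK (declared)
  Line 7: declare 'y' -> declared = ['b', 'c', 'y', 'z']
Total undeclared variable errors: 2

2


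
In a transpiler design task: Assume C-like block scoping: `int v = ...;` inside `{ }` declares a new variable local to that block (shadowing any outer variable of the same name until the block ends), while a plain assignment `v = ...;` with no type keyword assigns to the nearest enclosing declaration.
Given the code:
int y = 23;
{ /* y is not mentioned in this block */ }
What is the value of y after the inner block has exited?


Analyzing scoping rules:
Outer scope: declares y = 23
Inner block: y is neither redeclared nor assigned -> unchanged
After the block -> 23
Result: 23

23


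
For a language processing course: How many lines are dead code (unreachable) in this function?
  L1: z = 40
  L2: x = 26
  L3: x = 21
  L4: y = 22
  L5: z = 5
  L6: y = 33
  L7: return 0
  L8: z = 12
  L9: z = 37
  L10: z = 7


Analyzing control flow:
  L1: reachable (before return)
  L2: reachable (before return)
  L3: reachable (before return)
  L4: reachable (before return)
  L5: reachable (before return)
  L6: reachable (before return)
  L7: reachable (return statement)
  L8: DEAD (after return at L7)
  L9: DEAD (after return at L7)
  L10: DEAD (after return at L7)
Return at L7, total lines = 10
Dead lines: L8 through L10
Count: 3

3


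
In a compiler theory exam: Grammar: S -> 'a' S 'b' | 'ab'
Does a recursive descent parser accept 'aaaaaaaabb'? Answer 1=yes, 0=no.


Grammar accepts strings of the form a^n b^n (n >= 1)
Word: 'aaaaaaaabb'
Counting: 8 a's and 2 b's
Check: 8 == 2? No
Mismatch: a-count != b-count
Rejected

0


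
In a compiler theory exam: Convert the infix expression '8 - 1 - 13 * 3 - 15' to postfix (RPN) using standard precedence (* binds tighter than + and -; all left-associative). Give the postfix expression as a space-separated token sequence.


Applying the shunting-yard algorithm:
  Operand 8 -> output
  Push '-' onto operator stack -> op-stack: [-]
  Operand 1 -> output
  See '-' (prec 1); top '-' (prec 1) >= it -> pop '-' to output
  Push '-' onto operator stack -> op-stack: [-]
  Operand 13 -> output
  Push '*' onto operator stack -> op-stack: [-, *]
  Operand 3 -> output
  See '-' (prec 1); top '*' (prec 2) >= it -> pop '*' to output
  See '-' (prec 1); top '-' (prec 1) >= it -> pop '-' to output
  Push '-' onto operator stack -> op-stack: [-]
  Operand 15 -> output
  End of input: pop '-' to output
Postfix result: 8 1 - 13 3 * - 15 -

8 1 - 13 3 * - 15 -


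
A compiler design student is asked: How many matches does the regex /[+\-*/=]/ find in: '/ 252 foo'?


Pattern: /[+\-*/=]/ (operators)
Input: '/ 252 foo'
Scanning for matches:
  Match 1: '/'
Total matches: 1

1


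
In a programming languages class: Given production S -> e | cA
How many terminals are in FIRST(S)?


Production: S -> e | cA
Examining each alternative for leading terminals:
  S -> e : first terminal = 'e'
  S -> cA : first terminal = 'c'
FIRST(S) = {c, e}
Count: 2

2


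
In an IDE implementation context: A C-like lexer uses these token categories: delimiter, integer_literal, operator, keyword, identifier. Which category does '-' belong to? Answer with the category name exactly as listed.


Token: '-'
Checking categories:
  identifier: no
  integer_literal: no
  operator: YES
  keyword: no
  delimiter: no
Category: operator

operator


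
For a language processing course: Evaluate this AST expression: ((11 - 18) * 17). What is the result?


Expression: ((11 - 18) * 17)
Evaluating step by step:
  11 - 18 = -7
  -7 * 17 = -119
Result: -119

-119


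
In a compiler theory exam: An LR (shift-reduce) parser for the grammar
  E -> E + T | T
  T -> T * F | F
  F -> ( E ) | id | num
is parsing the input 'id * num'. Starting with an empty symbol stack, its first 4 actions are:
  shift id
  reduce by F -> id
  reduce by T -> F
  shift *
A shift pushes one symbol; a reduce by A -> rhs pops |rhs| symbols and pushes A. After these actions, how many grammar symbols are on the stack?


Tracking the symbol stack through each action:
  Action 1: shift 'id' : push -> stack = [id] (size 1)
  Action 2: reduce by F -> id : pop 1, push F -> stack = [F] (size 1)
  Action 3: reduce by T -> F : pop 1, push T -> stack = [T] (size 1)
  Action 4: shift '*' : push -> stack = [T, *] (size 2)
Final stack size: 2

2


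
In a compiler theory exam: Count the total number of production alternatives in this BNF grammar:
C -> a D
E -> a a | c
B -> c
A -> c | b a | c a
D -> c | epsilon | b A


Counting alternatives per rule:
  C: 1 alternative(s)
  E: 2 alternative(s)
  B: 1 alternative(s)
  A: 3 alternative(s)
  D: 3 alternative(s)
Sum: 1 + 2 + 1 + 3 + 3 = 10

10


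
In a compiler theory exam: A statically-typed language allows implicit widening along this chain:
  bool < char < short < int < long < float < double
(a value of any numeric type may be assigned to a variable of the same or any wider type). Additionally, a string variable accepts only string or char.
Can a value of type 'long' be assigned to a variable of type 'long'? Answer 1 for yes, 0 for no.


Target variable type: long
Source value type: long
Numeric ranks: long=4, long=4
Widening allowed iff rank(source) <= rank(target): 4 <= 4? Yes
Result: 1

1


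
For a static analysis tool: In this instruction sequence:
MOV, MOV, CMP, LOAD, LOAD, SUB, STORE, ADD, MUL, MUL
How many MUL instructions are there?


Scanning instruction sequence for MUL:
  Position 1: MOV
  Position 2: MOV
  Position 3: CMP
  Position 4: LOAD
  Position 5: LOAD
  Position 6: SUB
  Position 7: STORE
  Position 8: ADD
  Position 9: MUL <- MATCH
  Position 10: MUL <- MATCH
Matches at positions: [9, 10]
Total MUL count: 2

2


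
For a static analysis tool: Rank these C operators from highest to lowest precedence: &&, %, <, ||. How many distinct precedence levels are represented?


Looking up precedence for each operator:
  && -> precedence 2
  % -> precedence 6
  < -> precedence 4
  || -> precedence 1
Sorted highest to lowest: %, <, &&, ||
Distinct precedence values: [6, 4, 2, 1]
Number of distinct levels: 4

4


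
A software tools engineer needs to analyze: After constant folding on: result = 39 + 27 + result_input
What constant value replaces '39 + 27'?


Identifying constant sub-expression:
  Original: result = 39 + 27 + result_input
  39 and 27 are both compile-time constants
  Evaluating: 39 + 27 = 66
  After folding: result = 66 + result_input

66


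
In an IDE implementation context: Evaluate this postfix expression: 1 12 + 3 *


Processing tokens left to right:
Push 1, Push 12
Pop 1 and 12, compute 1 + 12 = 13, push 13
Push 3
Pop 13 and 3, compute 13 * 3 = 39, push 39
Stack result: 39

39


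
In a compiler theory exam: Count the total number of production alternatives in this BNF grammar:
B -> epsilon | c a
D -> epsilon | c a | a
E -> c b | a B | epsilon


Counting alternatives per rule:
  B: 2 alternative(s)
  D: 3 alternative(s)
  E: 3 alternative(s)
Sum: 2 + 3 + 3 = 8

8


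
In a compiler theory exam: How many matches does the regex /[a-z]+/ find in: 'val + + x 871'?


Pattern: /[a-z]+/ (identifiers)
Input: 'val + + x 871'
Scanning for matches:
  Match 1: 'val'
  Match 2: 'x'
Total matches: 2

2


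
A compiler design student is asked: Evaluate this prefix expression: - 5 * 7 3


Parsing prefix expression: - 5 * 7 3
Step 1: Innermost operation '* 7 3'
  7 * 3 = 21
Step 2: Outer operation '- 5 [21]'
  5 - 21 = -16

-16


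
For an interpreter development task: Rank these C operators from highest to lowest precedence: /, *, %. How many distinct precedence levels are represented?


Looking up precedence for each operator:
  / -> precedence 6
  * -> precedence 6
  % -> precedence 6
Sorted highest to lowest: /, *, %
Distinct precedence values: [6]
Number of distinct levels: 1

1


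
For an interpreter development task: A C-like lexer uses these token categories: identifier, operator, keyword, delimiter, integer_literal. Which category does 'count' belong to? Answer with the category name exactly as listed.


Token: 'count'
Checking categories:
  identifier: YES
  integer_literal: no
  operator: no
  keyword: no
  delimiter: no
Category: identifier

identifier


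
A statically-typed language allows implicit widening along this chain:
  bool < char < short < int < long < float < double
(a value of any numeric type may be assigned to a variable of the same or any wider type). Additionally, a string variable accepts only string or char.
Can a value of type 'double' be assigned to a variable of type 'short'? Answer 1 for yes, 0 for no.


Target variable type: short
Source value type: double
Numeric ranks: double=6, short=2
Widening allowed iff rank(source) <= rank(target): 6 <= 2? No
Result: 0

0


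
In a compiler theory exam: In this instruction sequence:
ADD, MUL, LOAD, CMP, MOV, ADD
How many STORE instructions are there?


Scanning instruction sequence for STORE:
  Position 1: ADD
  Position 2: MUL
  Position 3: LOAD
  Position 4: CMP
  Position 5: MOV
  Position 6: ADD
Matches at positions: []
Total STORE count: 0

0


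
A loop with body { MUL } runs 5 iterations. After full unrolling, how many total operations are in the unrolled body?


Loop body operations: MUL (1 op per iteration)
Unrolling 5 iterations:
  Iteration 1: MUL (1 ops)
  Iteration 2: MUL (1 ops)
  Iteration 3: MUL (1 ops)
  Iteration 4: MUL (1 ops)
  Iteration 5: MUL (1 ops)
Total: 5 iterations * 1 ops/iter = 5 operations

5


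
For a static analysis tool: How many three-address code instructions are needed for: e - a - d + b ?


Expression: e - a - d + b
Generating three-address code (respecting * over +/- precedence):
  Instruction 1: t1 = e - a
  Instruction 2: t2 = t1 - d
  Instruction 3: t3 = t2 + b
Total instructions: 3

3


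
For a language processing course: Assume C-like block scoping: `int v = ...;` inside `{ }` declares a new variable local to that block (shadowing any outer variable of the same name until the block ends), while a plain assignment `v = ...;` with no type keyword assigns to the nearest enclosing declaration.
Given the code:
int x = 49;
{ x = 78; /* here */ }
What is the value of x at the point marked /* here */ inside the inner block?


Analyzing scoping rules:
Outer scope: declares x = 49
Inner block: 'x = 78;' has no type keyword, so it is an assignment to the outer x (no shadowing)
Inside the block, after the assignment -> 78
Result: 78

78


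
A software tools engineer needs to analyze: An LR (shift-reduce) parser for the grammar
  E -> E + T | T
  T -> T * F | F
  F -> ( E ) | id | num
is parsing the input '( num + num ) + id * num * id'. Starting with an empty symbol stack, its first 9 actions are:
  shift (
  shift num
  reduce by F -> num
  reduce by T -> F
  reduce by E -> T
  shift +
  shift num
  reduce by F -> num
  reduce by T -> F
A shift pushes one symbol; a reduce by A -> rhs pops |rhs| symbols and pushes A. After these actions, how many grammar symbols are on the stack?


Tracking the symbol stack through each action:
  Action 1: shift '(' : push -> stack = [(] (size 1)
  Action 2: shift 'num' : push -> stack = [(, num] (size 2)
  Action 3: reduce by F -> num : pop 1, push F -> stack = [(, F] (size 2)
  Action 4: reduce by T -> F : pop 1, push T -> stack = [(, T] (size 2)
  Action 5: reduce by E -> T : pop 1, push E -> stack = [(, E] (size 2)
  Action 6: shift '+' : push -> stack = [(, E, +] (size 3)
  Action 7: shift 'num' : push -> stack = [(, E, +, num] (size 4)
  Action 8: reduce by F -> num : pop 1, push F -> stack = [(, E, +, F] (size 4)
  Action 9: reduce by T -> F : pop 1, push T -> stack = [(, E, +, T] (size 4)
Final stack size: 4

4


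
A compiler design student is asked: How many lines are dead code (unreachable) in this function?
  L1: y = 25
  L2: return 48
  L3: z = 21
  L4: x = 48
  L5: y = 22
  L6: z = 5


Analyzing control flow:
  L1: reachable (before return)
  L2: reachable (return statement)
  L3: DEAD (after return at L2)
  L4: DEAD (after return at L2)
  L5: DEAD (after return at L2)
  L6: DEAD (after return at L2)
Return at L2, total lines = 6
Dead lines: L3 through L6
Count: 4

4


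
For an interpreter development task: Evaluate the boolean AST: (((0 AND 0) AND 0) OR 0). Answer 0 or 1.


Step 1: Evaluate inner node
  0 AND 0 = 0
Step 2: Evaluate next node
  0 AND 0 = 0
Step 3: Evaluate root node
  0 OR 0 = 0

0


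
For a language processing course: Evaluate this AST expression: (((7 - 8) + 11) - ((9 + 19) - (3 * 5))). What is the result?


Expression: (((7 - 8) + 11) - ((9 + 19) - (3 * 5)))
Evaluating step by step:
  7 - 8 = -1
  -1 + 11 = 10
  9 + 19 = 28
  3 * 5 = 15
  28 - 15 = 13
  10 - 13 = -3
Result: -3

-3


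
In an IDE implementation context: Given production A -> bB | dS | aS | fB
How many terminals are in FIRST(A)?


Production: A -> bB | dS | aS | fB
Examining each alternative for leading terminals:
  A -> bB : first terminal = 'b'
  A -> dS : first terminal = 'd'
  A -> aS : first terminal = 'a'
  A -> fB : first terminal = 'f'
FIRST(A) = {a, b, d, f}
Count: 4

4


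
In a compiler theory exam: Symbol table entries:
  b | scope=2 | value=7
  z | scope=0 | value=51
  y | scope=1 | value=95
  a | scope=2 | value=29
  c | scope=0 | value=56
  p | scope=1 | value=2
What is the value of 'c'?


Searching symbol table for 'c':
  b | scope=2 | value=7
  z | scope=0 | value=51
  y | scope=1 | value=95
  a | scope=2 | value=29
  c | scope=0 | value=56 <- MATCH
  p | scope=1 | value=2
Found 'c' at scope 0 with value 56

56


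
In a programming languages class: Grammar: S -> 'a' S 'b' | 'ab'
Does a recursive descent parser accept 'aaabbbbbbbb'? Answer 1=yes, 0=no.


Grammar accepts strings of the form a^n b^n (n >= 1)
Word: 'aaabbbbbbbb'
Counting: 3 a's and 8 b's
Check: 3 == 8? No
Mismatch: a-count != b-count
Rejected

0


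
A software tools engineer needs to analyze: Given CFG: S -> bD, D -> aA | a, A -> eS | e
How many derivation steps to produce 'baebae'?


Grammar: S -> bD, D -> aA | a, A -> eS | e
Deriving 'baebae':
Step 1: S -> bD => bD
Step 2: D -> aA => baA
Step 3: A -> eS => baeS
Step 4: S -> bD => baebD
Step 5: D -> aA => baebaA
Step 6: A -> e => baebae
Total derivation steps: 6

6


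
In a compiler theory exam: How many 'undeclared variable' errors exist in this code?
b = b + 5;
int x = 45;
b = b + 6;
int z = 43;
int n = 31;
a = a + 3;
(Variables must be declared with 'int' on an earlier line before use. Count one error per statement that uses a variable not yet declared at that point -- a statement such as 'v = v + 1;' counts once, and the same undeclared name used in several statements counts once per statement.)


Scanning code line by line:
  Line 1: use 'b' -> ERROR (undeclared)
  Line 2: declare 'x' -> declared = ['x']
  Line 3: use 'b' -> ERROR (undeclared)
  Line 4: declare 'z' -> declared = ['x', 'z']
  Line 5: declare 'n' -> declared = ['n', 'x', 'z']
  Line 6: use 'a' -> ERROR (undeclared)
Total undeclared variable errors: 3

3


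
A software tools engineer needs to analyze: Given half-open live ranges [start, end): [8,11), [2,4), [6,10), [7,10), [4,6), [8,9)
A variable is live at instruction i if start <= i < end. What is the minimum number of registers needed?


Live ranges:
  Var0: [8, 11)
  Var1: [2, 4)
  Var2: [6, 10)
  Var3: [7, 10)
  Var4: [4, 6)
  Var5: [8, 9)
Sweep-line events (position, delta, active):
  pos=2 start -> active=1
  pos=4 end -> active=0
  pos=4 start -> active=1
  pos=6 end -> active=0
  pos=6 start -> active=1
  pos=7 start -> active=2
  pos=8 start -> active=3
  pos=8 start -> active=4
  pos=9 end -> active=3
  pos=10 end -> active=2
  pos=10 end -> active=1
  pos=11 end -> active=0
Maximum simultaneous active: 4
Minimum registers needed: 4

4


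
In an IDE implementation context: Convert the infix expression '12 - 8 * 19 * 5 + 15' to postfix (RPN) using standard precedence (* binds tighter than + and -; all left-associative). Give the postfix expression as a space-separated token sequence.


Applying the shunting-yard algorithm:
  Operand 12 -> output
  Push '-' onto operator stack -> op-stack: [-]
  Operand 8 -> output
  Push '*' onto operator stack -> op-stack: [-, *]
  Operand 19 -> output
  See '*' (prec 2); top '*' (prec 2) >= it -> pop '*' to output
  Push '*' onto operator stack -> op-stack: [-, *]
  Operand 5 -> output
  See '+' (prec 1); top '*' (prec 2) >= it -> pop '*' to output
  See '+' (prec 1); top '-' (prec 1) >= it -> pop '-' to output
  Push '+' onto operator stack -> op-stack: [+]
  Operand 15 -> output
  End of input: pop '+' to output
Postfix result: 12 8 19 * 5 * - 15 +

12 8 19 * 5 * - 15 +


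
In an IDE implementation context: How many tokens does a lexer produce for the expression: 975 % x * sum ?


Scanning '975 % x * sum'
Token 1: '975' -> integer_literal
Token 2: '%' -> operator
Token 3: 'x' -> identifier
Token 4: '*' -> operator
Token 5: 'sum' -> identifier
Total tokens: 5

5


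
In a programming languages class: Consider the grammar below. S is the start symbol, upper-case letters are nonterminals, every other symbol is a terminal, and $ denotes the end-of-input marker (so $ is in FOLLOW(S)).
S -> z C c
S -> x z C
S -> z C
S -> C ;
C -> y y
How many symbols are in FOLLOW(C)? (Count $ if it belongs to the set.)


S is the start symbol and does not occur in any rule body, so FOLLOW(S) = {$}.
Examining every occurrence of C in a rule body:
  S -> z C c : C is followed by terminal 'c' -> add 'c'
  S -> x z C : C is at the right end -> add FOLLOW(S) = {$}
  S -> z C : C is at the right end -> add FOLLOW(S) = {$} (already in the set)
  S -> C ; : C is followed by terminal ';' -> add ';'
  C -> y y : C does not occur in the body -> contributes nothing
FOLLOW(C) = {;, c, $}
Count: 3

3


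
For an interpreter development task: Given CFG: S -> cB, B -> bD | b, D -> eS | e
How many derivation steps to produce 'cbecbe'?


Grammar: S -> cB, B -> bD | b, D -> eS | e
Deriving 'cbecbe':
Step 1: S -> cB => cB
Step 2: B -> bD => cbD
Step 3: D -> eS => cbeS
Step 4: S -> cB => cbecB
Step 5: B -> bD => cbecbD
Step 6: D -> e => cbecbe
Total derivation steps: 6

6


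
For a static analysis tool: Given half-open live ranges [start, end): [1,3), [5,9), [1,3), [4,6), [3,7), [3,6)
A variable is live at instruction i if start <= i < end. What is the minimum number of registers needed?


Live ranges:
  Var0: [1, 3)
  Var1: [5, 9)
  Var2: [1, 3)
  Var3: [4, 6)
  Var4: [3, 7)
  Var5: [3, 6)
Sweep-line events (position, delta, active):
  pos=1 start -> active=1
  pos=1 start -> active=2
  pos=3 end -> active=1
  pos=3 end -> active=0
  pos=3 start -> active=1
  pos=3 start -> active=2
  pos=4 start -> active=3
  pos=5 start -> active=4
  pos=6 end -> active=3
  pos=6 end -> active=2
  pos=7 end -> active=1
  pos=9 end -> active=0
Maximum simultaneous active: 4
Minimum registers needed: 4

4


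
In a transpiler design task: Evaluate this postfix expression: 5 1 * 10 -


Processing tokens left to right:
Push 5, Push 1
Pop 5 and 1, compute 5 * 1 = 5, push 5
Push 10
Pop 5 and 10, compute 5 - 10 = -5, push -5
Stack result: -5

-5


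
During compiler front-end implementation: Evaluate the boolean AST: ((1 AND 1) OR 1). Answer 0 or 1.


Step 1: Evaluate inner node
  1 AND 1 = 1
Step 2: Evaluate root node
  1 OR 1 = 1

1


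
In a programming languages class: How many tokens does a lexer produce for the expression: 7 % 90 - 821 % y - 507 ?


Scanning '7 % 90 - 821 % y - 507'
Token 1: '7' -> integer_literal
Token 2: '%' -> operator
Token 3: '90' -> integer_literal
Token 4: '-' -> operator
Token 5: '821' -> integer_literal
Token 6: '%' -> operator
Token 7: 'y' -> identifier
Token 8: '-' -> operator
Token 9: '507' -> integer_literal
Total tokens: 9

9


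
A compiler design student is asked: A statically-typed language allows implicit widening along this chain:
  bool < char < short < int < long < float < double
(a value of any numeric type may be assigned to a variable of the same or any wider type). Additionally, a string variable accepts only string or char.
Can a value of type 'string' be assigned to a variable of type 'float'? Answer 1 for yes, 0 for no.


Target variable type: float
Source value type: string
Rule: string cannot widen to any numeric type
Result: 0

0


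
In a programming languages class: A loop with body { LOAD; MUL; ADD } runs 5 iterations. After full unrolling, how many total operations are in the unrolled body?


Loop body operations: LOAD, MUL, ADD (3 ops per iteration)
Unrolling 5 iterations:
  Iteration 1: LOAD, MUL, ADD (3 ops)
  Iteration 2: LOAD, MUL, ADD (3 ops)
  Iteration 3: LOAD, MUL, ADD (3 ops)
  Iteration 4: LOAD, MUL, ADD (3 ops)
  Iteration 5: LOAD, MUL, ADD (3 ops)
Total: 5 iterations * 3 ops/iter = 15 operations

15
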